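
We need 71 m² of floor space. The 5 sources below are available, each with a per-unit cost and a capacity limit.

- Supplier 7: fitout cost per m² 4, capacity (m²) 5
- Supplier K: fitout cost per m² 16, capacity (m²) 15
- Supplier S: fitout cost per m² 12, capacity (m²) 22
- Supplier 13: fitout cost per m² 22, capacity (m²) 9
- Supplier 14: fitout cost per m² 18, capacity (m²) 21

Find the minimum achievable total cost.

Fill from the cheapest source first.
Supplier 7 at 4: take all 5 m² — 66 still needed.
Supplier S at 12: take all 22 m² — 44 still needed.
Supplier K at 16: take all 15 m² — 29 still needed.
Supplier 14 (18): use full 21 — 8 m² to go.
Take 8 from Supplier 13 at 22 to finish.
Cost = 5×4 + 22×12 + 15×16 + 21×18 + 8×22 = 1078.

1078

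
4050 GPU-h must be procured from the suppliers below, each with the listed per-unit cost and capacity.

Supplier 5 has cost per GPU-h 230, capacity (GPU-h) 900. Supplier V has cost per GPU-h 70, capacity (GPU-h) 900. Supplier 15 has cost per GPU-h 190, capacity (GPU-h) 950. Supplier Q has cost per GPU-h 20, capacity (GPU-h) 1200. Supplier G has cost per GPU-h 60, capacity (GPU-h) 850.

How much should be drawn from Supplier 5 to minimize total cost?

Fill from the cheapest supplier first.
Supplier Q at 20: take all 1200 GPU-h ; 2850 still needed.
Supplier G at 60: take all 850 GPU-h ; 2000 still needed.
Supplier V (70): use full 900 ; 1100 GPU-h to go.
Supplier 15 (190): use full 950 ; 150 GPU-h to go.
Supplier 5 (230): take the remaining 150 ; done.

150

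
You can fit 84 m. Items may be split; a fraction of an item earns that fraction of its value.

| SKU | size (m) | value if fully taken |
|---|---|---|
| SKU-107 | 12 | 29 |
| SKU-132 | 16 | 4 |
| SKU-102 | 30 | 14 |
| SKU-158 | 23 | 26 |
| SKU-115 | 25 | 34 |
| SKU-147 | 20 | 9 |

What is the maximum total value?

100.2

Sort by value density: SKU-107 29/12≈2.42, SKU-115 34/25≈1.36, SKU-158 26/23≈1.13, SKU-102 14/30≈0.467, SKU-147 9/20≈0.45, SKU-132 4/16≈0.25.
All 12 m of SKU-107 fit (value 29) — 72 remain.
Take all of SKU-115 (25 m, value 34) — 47 m left.
All 23 m of SKU-158 fit (value 26) — 24 remain.
Fill the last 24 m with part of SKU-102: 24/30 of it earns 11.2.
Total value = 100.2.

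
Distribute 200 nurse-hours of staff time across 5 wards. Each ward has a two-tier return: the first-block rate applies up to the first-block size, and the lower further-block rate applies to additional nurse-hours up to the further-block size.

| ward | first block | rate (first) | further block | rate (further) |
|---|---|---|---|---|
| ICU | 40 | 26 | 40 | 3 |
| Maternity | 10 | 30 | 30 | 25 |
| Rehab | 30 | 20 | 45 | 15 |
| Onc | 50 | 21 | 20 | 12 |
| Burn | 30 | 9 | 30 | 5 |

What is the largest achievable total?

Treat each block as its own option and order by rate: Maternity/tier1 30 > ICU/tier1 26 > Maternity/tier2 25 > Onc/tier1 21 > Rehab/tier1 20 > Rehab/tier2 15 > Onc/tier2 12 > Burn/tier1 9 > Burn/tier2 5 > ICU/tier2 3.
Maternity tier1 at 30: fill all 10 → 190 left.
ICU/tier1 (26): +40 → 150 left.
Maternity/tier2 (25): +30 → 120 left.
Onc tier1 at 21: fill all 50 → 70 left.
Rehab tier1 at 20: fill all 30 → 40 left.
Rehab/tier2: +40 of 45 at 15; pool empty.
Total = 30×10 + 26×40 + 25×30 + 21×50 + 20×30 + 15×40 = 4340.

4340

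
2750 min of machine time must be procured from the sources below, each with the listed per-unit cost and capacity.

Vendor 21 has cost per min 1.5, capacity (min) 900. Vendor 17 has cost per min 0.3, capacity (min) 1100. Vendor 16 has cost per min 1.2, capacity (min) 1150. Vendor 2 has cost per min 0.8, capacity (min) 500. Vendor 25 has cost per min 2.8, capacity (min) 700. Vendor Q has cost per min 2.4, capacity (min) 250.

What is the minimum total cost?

2110

Fill from the cheapest source first.
Vendor 17 at 0.3: take all 1100 min ; 1650 still needed.
Take 500 from Vendor 2 at 0.8 ; need 1150 more.
Vendor 16 at 1.2: take all 1150 min ; 0 still needed.
Vendor 21, Vendor Q, Vendor 25: unused.
Cost = 1100×0.3 + 500×0.8 + 1150×1.2 = 2110.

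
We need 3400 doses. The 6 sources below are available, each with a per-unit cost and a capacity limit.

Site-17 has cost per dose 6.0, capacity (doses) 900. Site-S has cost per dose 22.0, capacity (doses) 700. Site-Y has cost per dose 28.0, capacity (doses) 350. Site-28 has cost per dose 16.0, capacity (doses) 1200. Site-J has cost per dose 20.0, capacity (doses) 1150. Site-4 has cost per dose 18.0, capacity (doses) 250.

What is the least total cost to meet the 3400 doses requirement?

50100

Fill from the cheapest source first.
Site-17 at 6.0: take all 900 doses ; 2500 still needed.
Site-28 (16.0): use full 1200 ; 1300 doses to go.
Site-4 (18.0): use full 250 ; 1050 doses to go.
Take 1050 from Site-J at 20.0 to finish.
Site-S, Site-Y: unused.
Cost = 900×6.0 + 1200×16.0 + 250×18.0 + 1050×20.0 = 50100.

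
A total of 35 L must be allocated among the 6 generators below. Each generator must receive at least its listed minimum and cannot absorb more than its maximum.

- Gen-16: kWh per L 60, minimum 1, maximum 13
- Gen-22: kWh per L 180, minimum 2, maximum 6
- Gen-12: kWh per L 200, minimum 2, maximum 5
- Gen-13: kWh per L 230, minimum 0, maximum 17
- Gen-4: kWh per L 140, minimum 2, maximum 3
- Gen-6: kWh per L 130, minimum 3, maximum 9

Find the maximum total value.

Meeting every minimum uses 1+2+2+0+2+3 = 10 L, leaving 25.
Rank by kWh per L: Gen-13 230 > Gen-12 200 > Gen-22 180 > Gen-4 140 > Gen-6 130 > Gen-16 60.
Gen-13: +17 to 17 (cap) — 8 left.
Gen-12: +3 to 5 (cap) — 5 left.
Gen-22 takes 4 more to reach its cap of 6 — 1 left.
Gen-4: +1 to 3 (cap) — 0 left.
Total = 60×1 + 180×6 + 200×5 + 230×17 + 140×3 + 130×3 = 6860.

6860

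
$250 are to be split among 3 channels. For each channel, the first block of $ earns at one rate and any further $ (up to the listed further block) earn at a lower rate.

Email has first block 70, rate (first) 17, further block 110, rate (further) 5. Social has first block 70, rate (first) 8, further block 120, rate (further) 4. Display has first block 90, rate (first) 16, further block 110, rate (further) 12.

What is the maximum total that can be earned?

3710

Rank every tier by rate: Email/tier1 17 > Display/tier1 16 > Display/tier2 12 > Social/tier1 8 > Email/tier2 5 > Social/tier2 4.
Email/tier1 (17): +70 ; 180 left.
Fill Display tier1 block (90 at 16) ; 90 left.
Display tier2 at 12: only 90 left, fill 90.
Total = 17×70 + 16×90 + 12×90 = 3710.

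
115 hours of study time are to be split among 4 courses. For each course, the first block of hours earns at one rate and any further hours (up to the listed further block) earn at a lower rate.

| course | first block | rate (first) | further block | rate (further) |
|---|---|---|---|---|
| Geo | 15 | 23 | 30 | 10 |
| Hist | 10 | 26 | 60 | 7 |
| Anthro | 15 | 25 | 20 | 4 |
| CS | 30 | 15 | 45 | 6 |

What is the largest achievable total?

Order all 8 blocks by rate: Hist/T1 26 > Anthro/T1 25 > Geo/T1 23 > CS/T1 15 > Geo/T2 10 > Hist/T2 7 > CS/T2 6 > Anthro/T2 4.
Fill Hist T1 block (10 at 26) → 105 left.
Anthro/T1 (25): +15 → 90 left.
Geo/T1 (23): +15 → 75 left.
CS/T1 (15): +30 → 45 left.
Fill Geo T2 block (30 at 10) → 15 left.
Hist/T2: +15 of 60 at 7; pool empty.
Total = 26×10 + 25×15 + 23×15 + 15×30 + 10×30 + 7×15 = 1835.

1835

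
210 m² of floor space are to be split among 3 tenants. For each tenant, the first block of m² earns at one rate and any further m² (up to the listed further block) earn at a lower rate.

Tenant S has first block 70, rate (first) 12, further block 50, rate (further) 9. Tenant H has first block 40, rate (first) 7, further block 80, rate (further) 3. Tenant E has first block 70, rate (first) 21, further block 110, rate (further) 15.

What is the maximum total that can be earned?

3480

Rank every tier by rate: Tenant E/first 21 > Tenant E/second 15 > Tenant S/first 12 > Tenant S/second 9 > Tenant H/first 7 > Tenant H/second 3.
Tenant E first at 21: fill all 70 — 140 left.
Tenant E/second (15): +110 — 30 left.
30 remain; put them into Tenant S first at 12.
Total = 21×70 + 15×110 + 12×30 = 3480.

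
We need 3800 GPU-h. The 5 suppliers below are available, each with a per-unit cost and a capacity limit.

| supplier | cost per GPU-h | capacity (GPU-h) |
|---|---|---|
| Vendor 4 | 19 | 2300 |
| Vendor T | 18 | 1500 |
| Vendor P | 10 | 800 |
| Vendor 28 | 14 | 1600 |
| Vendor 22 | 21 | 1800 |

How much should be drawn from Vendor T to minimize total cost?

Fill from the cheapest supplier first.
Take 800 from Vendor P at 10 → need 3000 more.
Vendor 28 at 14: take all 1600 GPU-h → 1400 still needed.
Vendor T (18): take the remaining 1400 → done.
Vendor 4, Vendor 22: unused.

1400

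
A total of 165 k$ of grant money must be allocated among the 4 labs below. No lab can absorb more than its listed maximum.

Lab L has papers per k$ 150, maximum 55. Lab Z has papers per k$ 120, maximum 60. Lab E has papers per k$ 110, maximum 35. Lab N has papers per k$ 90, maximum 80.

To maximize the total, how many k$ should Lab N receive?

15

Order the labs by papers per k$: Lab L 150 > Lab Z 120 > Lab E 110 > Lab N 90.
Lab L takes 55 to reach its cap of 55 → 110 left.
Lab Z takes 60 to reach its cap of 60 → 50 left.
Lab E takes 35 to reach its cap of 35 → 15 left.
Lab N: +15 (room for 80) → 15. Pool exhausted.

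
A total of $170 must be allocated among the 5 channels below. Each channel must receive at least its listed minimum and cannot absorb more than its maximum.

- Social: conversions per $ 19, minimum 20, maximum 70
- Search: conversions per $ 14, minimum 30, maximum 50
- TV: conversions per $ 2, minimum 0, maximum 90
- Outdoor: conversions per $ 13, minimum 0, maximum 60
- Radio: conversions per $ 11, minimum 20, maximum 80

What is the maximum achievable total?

2640

Meeting every minimum uses 20+30+0+0+20 = 70 $, leaving 100.
Order the channels by conversions per $: Social 19 > Search 14 > Outdoor 13 > Radio 11 > TV 2.
Give Social 50 more to hit its cap of 70 ; 50 left.
Search: +20 to 50 (cap) ; 30 left.
Only 30 left; Outdoor takes them to reach 30.
Total = 19×70 + 14×50 + 13×30 + 11×20 = 2640.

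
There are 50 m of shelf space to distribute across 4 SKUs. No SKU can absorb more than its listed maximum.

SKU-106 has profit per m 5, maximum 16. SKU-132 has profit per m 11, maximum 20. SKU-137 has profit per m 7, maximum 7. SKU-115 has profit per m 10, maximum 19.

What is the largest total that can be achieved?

479

Order the SKUs by profit per m: SKU-132 11 > SKU-115 10 > SKU-137 7 > SKU-106 5.
Give SKU-132 20 to hit its cap of 20 → 30 left.
SKU-115 takes 19 to reach its cap of 19 → 11 left.
Give SKU-137 7 to hit its cap of 7 → 4 left.
SKU-106 has room for 16 but only 4 remain, so it gets 4.
Total = 5×4 + 11×20 + 7×7 + 10×19 = 479.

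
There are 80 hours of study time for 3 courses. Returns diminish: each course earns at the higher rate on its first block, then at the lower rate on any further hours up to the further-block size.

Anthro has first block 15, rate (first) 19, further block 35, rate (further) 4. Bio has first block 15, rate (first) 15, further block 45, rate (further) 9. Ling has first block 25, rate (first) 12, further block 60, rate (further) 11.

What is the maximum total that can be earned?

1085

Order all 6 blocks by rate: Anthro/T1 19 > Bio/T1 15 > Ling/T1 12 > Ling/T2 11 > Bio/T2 9 > Anthro/T2 4.
Fill Anthro T1 block (15 at 19) ; 65 left.
Bio/T1 (15): +15 ; 50 left.
Ling/T1 (12): +25 ; 25 left.
25 remain; put them into Ling T2 at 11.
Total = 19×15 + 15×15 + 12×25 + 11×25 = 1085.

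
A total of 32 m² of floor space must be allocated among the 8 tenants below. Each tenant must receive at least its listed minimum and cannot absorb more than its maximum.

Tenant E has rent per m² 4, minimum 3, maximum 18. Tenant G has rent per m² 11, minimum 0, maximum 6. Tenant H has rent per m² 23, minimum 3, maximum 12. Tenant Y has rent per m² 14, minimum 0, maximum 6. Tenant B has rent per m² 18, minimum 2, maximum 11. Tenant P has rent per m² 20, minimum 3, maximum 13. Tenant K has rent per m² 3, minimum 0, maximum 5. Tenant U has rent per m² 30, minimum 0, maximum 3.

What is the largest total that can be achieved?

654

Meeting every minimum uses 3+0+3+0+2+3+0+0 = 11 m², leaving 21.
Rank by rent per m²: Tenant U 30 > Tenant H 23 > Tenant P 20 > Tenant B 18 > Tenant Y 14 > Tenant G 11 > Tenant E 4 > Tenant K 3.
Tenant U takes 3 more to reach its cap of 3 → 18 left.
Tenant H: +9 to 12 (cap) → 9 left.
Tenant P has room for 10 more but only 9 remain, so it gets 12.
Total = 4×3 + 23×12 + 18×2 + 20×12 + 30×3 = 654.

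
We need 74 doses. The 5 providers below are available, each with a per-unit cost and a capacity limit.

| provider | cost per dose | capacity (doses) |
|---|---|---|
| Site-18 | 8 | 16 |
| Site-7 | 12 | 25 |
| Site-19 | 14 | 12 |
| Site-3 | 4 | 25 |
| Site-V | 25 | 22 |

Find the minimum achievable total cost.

640

Use providers in increasing cost order.
Site-3 at 4: take all 25 doses ; 49 still needed.
Site-18 at 8: take all 16 doses ; 33 still needed.
Take 25 from Site-7 at 12 ; need 8 more.
Take 8 from Site-19 at 14 to finish.
Site-V: unused.
Cost = 25×4 + 16×8 + 25×12 + 8×14 = 640.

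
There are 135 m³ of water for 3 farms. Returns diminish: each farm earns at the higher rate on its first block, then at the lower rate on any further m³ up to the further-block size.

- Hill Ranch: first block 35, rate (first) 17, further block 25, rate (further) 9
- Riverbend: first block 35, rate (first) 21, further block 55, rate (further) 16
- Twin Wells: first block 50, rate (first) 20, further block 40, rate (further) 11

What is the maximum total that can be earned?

2570

Treat each block as its own option and order by rate: Riverbend/T1 21 > Twin Wells/T1 20 > Hill Ranch/T1 17 > Riverbend/T2 16 > Twin Wells/T2 11 > Hill Ranch/T2 9.
Fill Riverbend T1 block (35 at 21) ; 100 left.
Twin Wells T1 at 20: fill all 50 ; 50 left.
Fill Hill Ranch T1 block (35 at 17) ; 15 left.
Riverbend T2 at 16: only 15 left, fill 15.
Total = 21×35 + 20×50 + 17×35 + 16×15 = 2570.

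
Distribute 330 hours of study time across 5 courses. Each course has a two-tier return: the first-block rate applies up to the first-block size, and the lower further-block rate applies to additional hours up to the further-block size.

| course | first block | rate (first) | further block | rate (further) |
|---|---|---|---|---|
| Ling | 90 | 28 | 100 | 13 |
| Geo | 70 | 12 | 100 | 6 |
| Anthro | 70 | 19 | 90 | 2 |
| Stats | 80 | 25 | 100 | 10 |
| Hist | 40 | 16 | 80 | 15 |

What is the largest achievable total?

7240

Order all 10 blocks by rate: Ling/tier1 28 > Stats/tier1 25 > Anthro/tier1 19 > Hist/tier1 16 > Hist/tier2 15 > Ling/tier2 13 > Geo/tier1 12 > Stats/tier2 10 > Geo/tier2 6 > Anthro/tier2 2.
Fill Ling tier1 block (90 at 28) ; 240 left.
Stats/tier1 (25): +80 ; 160 left.
Fill Anthro tier1 block (70 at 19) ; 90 left.
Hist tier1 at 16: fill all 40 ; 50 left.
Hist/tier2: +50 of 80 at 15; pool empty.
Total = 28×90 + 25×80 + 19×70 + 16×40 + 15×50 = 7240.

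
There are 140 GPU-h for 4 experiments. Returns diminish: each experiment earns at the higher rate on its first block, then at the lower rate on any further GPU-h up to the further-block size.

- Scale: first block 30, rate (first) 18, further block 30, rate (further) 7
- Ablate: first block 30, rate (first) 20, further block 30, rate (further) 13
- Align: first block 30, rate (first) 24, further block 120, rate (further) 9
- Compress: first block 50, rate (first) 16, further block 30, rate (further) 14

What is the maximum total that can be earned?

Order all 8 blocks by rate: Align/tier1 24 > Ablate/tier1 20 > Scale/tier1 18 > Compress/tier1 16 > Compress/tier2 14 > Ablate/tier2 13 > Align/tier2 9 > Scale/tier2 7.
Align/tier1 (24): +30 ; 110 left.
Ablate tier1 at 20: fill all 30 ; 80 left.
Scale/tier1 (18): +30 ; 50 left.
Fill Compress tier1 block (50 at 16) ; 0 left.
Total = 24×30 + 20×30 + 18×30 + 16×50 = 2660.

2660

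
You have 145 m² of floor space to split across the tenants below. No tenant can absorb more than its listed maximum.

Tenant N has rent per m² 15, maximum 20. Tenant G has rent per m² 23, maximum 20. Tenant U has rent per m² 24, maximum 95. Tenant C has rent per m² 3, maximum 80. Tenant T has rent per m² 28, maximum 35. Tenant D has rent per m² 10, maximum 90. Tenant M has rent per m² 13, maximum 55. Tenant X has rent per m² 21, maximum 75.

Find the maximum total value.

3605

Order the tenants by rent per m²: Tenant T 28 > Tenant U 24 > Tenant G 23 > Tenant X 21 > Tenant N 15 > Tenant M 13 > Tenant D 10 > Tenant C 3.
Tenant T takes 35 to reach its cap of 35 — 110 left.
Tenant U: +95 to 95 (cap) — 15 left.
Only 15 left; Tenant G takes them to reach 15.
Total = 23×15 + 24×95 + 28×35 = 3605.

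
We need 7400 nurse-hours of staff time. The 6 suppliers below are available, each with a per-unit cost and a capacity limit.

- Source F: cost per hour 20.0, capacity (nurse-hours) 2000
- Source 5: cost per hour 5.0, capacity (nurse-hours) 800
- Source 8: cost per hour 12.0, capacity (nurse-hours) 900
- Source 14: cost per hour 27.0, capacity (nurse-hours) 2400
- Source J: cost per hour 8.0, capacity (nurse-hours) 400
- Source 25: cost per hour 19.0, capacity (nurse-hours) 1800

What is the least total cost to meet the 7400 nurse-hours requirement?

Fill from the cheapest supplier first.
Source 5 at 5.0: take all 800 nurse-hours → 6600 still needed.
Source J (8.0): use full 400 → 6200 nurse-hours to go.
Take 900 from Source 8 at 12.0 → need 5300 more.
Take 1800 from Source 25 at 19.0 → need 3500 more.
Take 2000 from Source F at 20.0 → need 1500 more.
Take 1500 from Source 14 at 27.0 to finish.
Cost = 800×5.0 + 400×8.0 + 900×12.0 + 1800×19.0 + 2000×20.0 + 1500×27.0 = 132700.

132700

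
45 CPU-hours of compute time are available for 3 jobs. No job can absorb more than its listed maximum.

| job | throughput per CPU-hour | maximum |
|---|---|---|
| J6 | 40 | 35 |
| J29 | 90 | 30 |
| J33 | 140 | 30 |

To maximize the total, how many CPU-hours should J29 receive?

15

Order the jobs by throughput per CPU-hour: J33 140 > J29 90 > J6 40.
Give J33 30 to hit its cap of 30 → 15 left.
Only 15 left; J29 takes them to reach 15.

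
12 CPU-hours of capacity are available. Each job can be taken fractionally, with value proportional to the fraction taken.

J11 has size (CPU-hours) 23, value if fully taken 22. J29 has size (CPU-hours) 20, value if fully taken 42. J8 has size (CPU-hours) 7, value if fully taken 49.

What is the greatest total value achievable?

59.5

Sort by value density: J8 49/7≈7, J29 42/20≈2.1, J11 22/23≈0.957.
Take all of J8 (7 CPU-hours, value 49) ; 5 CPU-hours left.
5 CPU-hours left: a 5/20 share of J29 gives 42×5/20 = 10.5.
Total value = 59.5.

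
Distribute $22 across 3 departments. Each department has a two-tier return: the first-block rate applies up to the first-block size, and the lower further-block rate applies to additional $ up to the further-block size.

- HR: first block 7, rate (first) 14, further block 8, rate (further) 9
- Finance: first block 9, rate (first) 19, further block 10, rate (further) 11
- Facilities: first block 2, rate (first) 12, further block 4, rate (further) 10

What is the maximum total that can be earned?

Rank every tier by rate: Finance/T1 19 > HR/T1 14 > Facilities/T1 12 > Finance/T2 11 > Facilities/T2 10 > HR/T2 9.
Finance T1 at 19: fill all 9 ; 13 left.
HR/T1 (14): +7 ; 6 left.
Facilities T1 at 12: fill all 2 ; 4 left.
4 remain; put them into Finance T2 at 11.
Total = 19×9 + 14×7 + 12×2 + 11×4 = 337.

337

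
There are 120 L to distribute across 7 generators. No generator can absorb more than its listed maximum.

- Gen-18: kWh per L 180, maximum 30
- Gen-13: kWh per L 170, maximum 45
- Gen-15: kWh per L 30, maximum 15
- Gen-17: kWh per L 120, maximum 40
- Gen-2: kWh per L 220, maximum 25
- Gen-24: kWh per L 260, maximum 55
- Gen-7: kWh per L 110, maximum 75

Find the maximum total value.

26900

Order the generators by kWh per L: Gen-24 260 > Gen-2 220 > Gen-18 180 > Gen-13 170 > Gen-17 120 > Gen-7 110 > Gen-15 30.
Gen-24: +55 to 55 (cap) ; 65 left.
Gen-2 takes 25 to reach its cap of 25 ; 40 left.
Give Gen-18 30 to hit its cap of 30 ; 10 left.
Gen-13: +10 (room for 45) → 10. Pool exhausted.
Total = 180×30 + 170×10 + 220×25 + 260×55 = 26900.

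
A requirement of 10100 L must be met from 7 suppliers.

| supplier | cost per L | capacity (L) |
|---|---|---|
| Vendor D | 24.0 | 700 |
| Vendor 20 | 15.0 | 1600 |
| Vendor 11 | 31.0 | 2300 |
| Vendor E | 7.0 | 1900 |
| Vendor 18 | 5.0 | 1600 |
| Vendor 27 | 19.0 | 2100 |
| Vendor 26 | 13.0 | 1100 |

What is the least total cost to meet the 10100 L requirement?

150400

Fill from the cheapest supplier first.
Vendor 18 (5.0): use full 1600 ; 8500 L to go.
Vendor E at 7.0: take all 1900 L ; 6600 still needed.
Vendor 26 (13.0): use full 1100 ; 5500 L to go.
Vendor 20 (15.0): use full 1600 ; 3900 L to go.
Vendor 27 at 19.0: take all 2100 L ; 1800 still needed.
Take 700 from Vendor D at 24.0 ; need 1100 more.
Vendor 11 (31.0): take the remaining 1100 ; done.
Cost = 1600×5.0 + 1900×7.0 + 1100×13.0 + 1600×15.0 + 2100×19.0 + 700×24.0 + 1100×31.0 = 150400.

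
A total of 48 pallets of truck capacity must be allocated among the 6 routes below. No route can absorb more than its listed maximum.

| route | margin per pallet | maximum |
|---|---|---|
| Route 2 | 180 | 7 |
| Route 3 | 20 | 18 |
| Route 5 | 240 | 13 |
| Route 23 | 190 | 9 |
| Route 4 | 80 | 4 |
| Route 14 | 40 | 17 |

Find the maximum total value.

Order the routes by margin per pallet: Route 5 240 > Route 23 190 > Route 2 180 > Route 4 80 > Route 14 40 > Route 3 20.
Route 5 takes 13 to reach its cap of 13 — 35 left.
Route 23 takes 9 to reach its cap of 9 — 26 left.
Route 2: +7 to 7 (cap) — 19 left.
Give Route 4 4 to hit its cap of 4 — 15 left.
Route 14 has room for 17 but only 15 remain, so it gets 15.
Total = 180×7 + 240×13 + 190×9 + 80×4 + 40×15 = 7010.

7010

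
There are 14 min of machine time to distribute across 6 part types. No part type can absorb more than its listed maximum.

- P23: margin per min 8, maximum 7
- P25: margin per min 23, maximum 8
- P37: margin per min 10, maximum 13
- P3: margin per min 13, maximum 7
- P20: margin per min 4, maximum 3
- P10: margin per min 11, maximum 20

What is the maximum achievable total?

262

Rank by margin per min: P25 23 > P3 13 > P10 11 > P37 10 > P23 8 > P20 4.
P25: +8 to 8 (cap) ; 6 left.
P3 has room for 7 but only 6 remain, so it gets 6.
Total = 23×8 + 13×6 = 262.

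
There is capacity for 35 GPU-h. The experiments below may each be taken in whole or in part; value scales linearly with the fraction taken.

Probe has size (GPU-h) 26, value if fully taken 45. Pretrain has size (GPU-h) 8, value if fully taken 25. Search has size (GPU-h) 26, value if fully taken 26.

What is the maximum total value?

71

Sort by value density: Pretrain 25/8≈3.12, Probe 45/26≈1.73, Search 26/26≈1.
Take all of Pretrain (8 GPU-h, value 25) ; 27 GPU-h left.
Take all of Probe (26 GPU-h, value 45) ; 1 GPU-h left.
1 GPU-h left: a 1/26 share of Search gives 26×1/26 = 1.
Total value = 71.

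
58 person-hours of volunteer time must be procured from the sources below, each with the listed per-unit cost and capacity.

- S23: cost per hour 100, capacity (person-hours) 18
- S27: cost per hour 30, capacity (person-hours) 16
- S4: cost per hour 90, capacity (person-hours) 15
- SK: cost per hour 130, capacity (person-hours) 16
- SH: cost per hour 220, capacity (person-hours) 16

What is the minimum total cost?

4800

Cheapest first:
Take 16 from S27 at 30 → need 42 more.
S4 (90): use full 15 → 27 person-hours to go.
S23 at 100: take all 18 person-hours → 9 still needed.
Take 9 from SK at 130 to finish.
SH: unused.
Cost = 16×30 + 15×90 + 18×100 + 9×130 = 4800.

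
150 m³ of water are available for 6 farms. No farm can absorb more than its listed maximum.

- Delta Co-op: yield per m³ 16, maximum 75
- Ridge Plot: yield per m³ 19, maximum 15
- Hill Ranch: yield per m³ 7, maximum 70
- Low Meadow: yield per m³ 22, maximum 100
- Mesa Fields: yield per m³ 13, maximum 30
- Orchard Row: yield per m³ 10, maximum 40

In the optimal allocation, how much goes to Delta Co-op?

35

Highest yield per m³ first: Low Meadow 22 > Ridge Plot 19 > Delta Co-op 16 > Mesa Fields 13 > Orchard Row 10 > Hill Ranch 7.
Low Meadow: +100 to 100 (cap) ; 50 left.
Ridge Plot: +15 to 15 (cap) ; 35 left.
Delta Co-op: +35 (room for 75) → 35. Pool exhausted.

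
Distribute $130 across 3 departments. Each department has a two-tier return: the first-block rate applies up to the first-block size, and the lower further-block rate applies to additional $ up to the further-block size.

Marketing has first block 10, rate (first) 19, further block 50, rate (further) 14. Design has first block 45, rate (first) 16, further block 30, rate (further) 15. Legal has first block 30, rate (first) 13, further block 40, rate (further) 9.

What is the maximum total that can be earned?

Treat each block as its own option and order by rate: Marketing/first 19 > Design/first 16 > Design/second 15 > Marketing/second 14 > Legal/first 13 > Legal/second 9.
Marketing first at 19: fill all 10 ; 120 left.
Fill Design first block (45 at 16) ; 75 left.
Design second at 15: fill all 30 ; 45 left.
45 remain; put them into Marketing second at 14.
Total = 19×10 + 16×45 + 15×30 + 14×45 = 1990.

1990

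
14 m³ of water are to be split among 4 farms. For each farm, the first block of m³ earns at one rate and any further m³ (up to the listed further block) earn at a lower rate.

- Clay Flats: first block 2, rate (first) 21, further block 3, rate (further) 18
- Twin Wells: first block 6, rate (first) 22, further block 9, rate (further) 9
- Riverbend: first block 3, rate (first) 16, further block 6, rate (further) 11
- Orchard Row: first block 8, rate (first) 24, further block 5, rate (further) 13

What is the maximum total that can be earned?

324

Rank every tier by rate: Orchard Row/tier1 24 > Twin Wells/tier1 22 > Clay Flats/tier1 21 > Clay Flats/tier2 18 > Riverbend/tier1 16 > Orchard Row/tier2 13 > Riverbend/tier2 11 > Twin Wells/tier2 9.
Orchard Row/tier1 (24): +8 — 6 left.
Twin Wells/tier1 (22): +6 — 0 left.
Total = 24×8 + 22×6 = 324.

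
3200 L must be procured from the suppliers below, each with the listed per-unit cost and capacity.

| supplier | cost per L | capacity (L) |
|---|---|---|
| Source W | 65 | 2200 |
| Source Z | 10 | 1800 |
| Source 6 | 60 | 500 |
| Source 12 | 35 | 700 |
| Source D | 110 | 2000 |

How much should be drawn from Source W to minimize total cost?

200

Cheapest first:
Take 1800 from Source Z at 10 ; need 1400 more.
Source 12 (35): use full 700 ; 700 L to go.
Source 6 (60): use full 500 ; 200 L to go.
Take 200 from Source W at 65 to finish.
Source D: unused.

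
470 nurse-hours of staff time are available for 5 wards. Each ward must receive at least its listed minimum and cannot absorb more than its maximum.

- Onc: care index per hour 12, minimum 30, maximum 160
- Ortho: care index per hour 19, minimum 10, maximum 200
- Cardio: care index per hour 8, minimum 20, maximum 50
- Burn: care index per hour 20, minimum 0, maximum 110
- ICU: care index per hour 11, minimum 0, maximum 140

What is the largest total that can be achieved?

Meeting every minimum uses 30+10+20+0+0 = 60 nurse-hours, leaving 410.
Highest care index per hour first: Burn 20 > Ortho 19 > Onc 12 > ICU 11 > Cardio 8.
Burn: +110 to 110 (cap) — 300 left.
Ortho: +190 to 200 (cap) — 110 left.
Onc: +110 (room for 130) → 140. Pool exhausted.
Total = 12×140 + 19×200 + 8×20 + 20×110 = 7840.

7840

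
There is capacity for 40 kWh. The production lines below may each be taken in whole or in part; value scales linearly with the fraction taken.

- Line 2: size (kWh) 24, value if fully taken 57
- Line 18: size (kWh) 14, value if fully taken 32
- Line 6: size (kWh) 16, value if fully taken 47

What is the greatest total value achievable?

104

Best value per unit of size first: Line 6 47/16≈2.94, Line 2 57/24≈2.38, Line 18 32/14≈2.29.
Take all of Line 6 (16 kWh, value 47) — 24 kWh left.
Take all of Line 2 (24 kWh, value 57) — 0 kWh left.
Total value = 104.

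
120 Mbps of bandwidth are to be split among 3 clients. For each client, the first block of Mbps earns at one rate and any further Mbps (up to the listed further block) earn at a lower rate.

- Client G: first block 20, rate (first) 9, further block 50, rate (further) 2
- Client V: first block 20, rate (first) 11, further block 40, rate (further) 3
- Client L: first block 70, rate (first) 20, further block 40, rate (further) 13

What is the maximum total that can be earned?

2030

Treat each block as its own option and order by rate: Client L/T1 20 > Client L/T2 13 > Client V/T1 11 > Client G/T1 9 > Client V/T2 3 > Client G/T2 2.
Client L/T1 (20): +70 — 50 left.
Client L T2 at 13: fill all 40 — 10 left.
10 remain; put them into Client V T1 at 11.
Total = 20×70 + 13×40 + 11×10 = 2030.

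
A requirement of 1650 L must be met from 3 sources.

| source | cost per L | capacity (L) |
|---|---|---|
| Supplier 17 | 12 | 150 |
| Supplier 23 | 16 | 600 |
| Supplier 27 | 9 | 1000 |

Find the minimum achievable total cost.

18800

Cheapest first:
Supplier 27 (9): use full 1000 → 650 L to go.
Supplier 17 (12): use full 150 → 500 L to go.
Take 500 from Supplier 23 at 16 to finish.
Cost = 1000×9 + 150×12 + 500×16 = 18800.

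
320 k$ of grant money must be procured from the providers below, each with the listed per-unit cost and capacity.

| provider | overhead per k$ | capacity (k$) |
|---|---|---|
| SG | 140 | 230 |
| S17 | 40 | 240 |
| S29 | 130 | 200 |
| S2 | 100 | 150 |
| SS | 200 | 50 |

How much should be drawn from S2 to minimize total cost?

Fill from the cheapest provider first.
S17 (40): use full 240 — 80 k$ to go.
S2 at 100: take 80 of its 150 — requirement met.
S29, SG, SS: unused.

80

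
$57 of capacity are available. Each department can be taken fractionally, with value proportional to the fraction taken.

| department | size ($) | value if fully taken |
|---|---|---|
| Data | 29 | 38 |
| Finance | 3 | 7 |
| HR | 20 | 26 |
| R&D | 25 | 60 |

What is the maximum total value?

105

Rank by value-to-size ratio: R&D 60/25≈2.4, Finance 7/3≈2.33, Data 38/29≈1.31, HR 26/20≈1.3.
Take all of R&D (25 $, value 60) ; 32 $ left.
All 3 $ of Finance fit (value 7) ; 29 remain.
All 29 $ of Data fit (value 38) ; 0 remain.
Total value = 105.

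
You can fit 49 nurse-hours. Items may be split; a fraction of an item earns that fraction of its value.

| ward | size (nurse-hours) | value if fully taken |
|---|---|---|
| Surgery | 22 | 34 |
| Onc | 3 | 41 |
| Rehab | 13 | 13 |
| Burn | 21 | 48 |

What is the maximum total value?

Best value per unit of size first: Onc 41/3≈13.7, Burn 48/21≈2.29, Surgery 34/22≈1.55, Rehab 13/13≈1.
Onc: take in full, 3 nurse-hours for value 41 → 46 left.
Take all of Burn (21 nurse-hours, value 48) → 25 nurse-hours left.
All 22 nurse-hours of Surgery fit (value 34) → 3 remain.
3 nurse-hours left: a 3/13 share of Rehab gives 13×3/13 = 3.
Total value = 126.

126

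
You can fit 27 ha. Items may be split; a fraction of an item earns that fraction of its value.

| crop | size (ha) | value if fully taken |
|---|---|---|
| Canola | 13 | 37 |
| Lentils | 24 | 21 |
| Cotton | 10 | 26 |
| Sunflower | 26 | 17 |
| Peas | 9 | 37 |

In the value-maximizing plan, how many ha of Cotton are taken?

5

Sort by value density: Peas 37/9≈4.11, Canola 37/13≈2.85, Cotton 26/10≈2.6, Lentils 21/24≈0.875, Sunflower 17/26≈0.654.
Peas: take in full, 9 ha for value 37 ; 18 left.
All 13 ha of Canola fit (value 37) ; 5 remain.
Fill the last 5 ha with part of Cotton: 5/10 of it earns 13.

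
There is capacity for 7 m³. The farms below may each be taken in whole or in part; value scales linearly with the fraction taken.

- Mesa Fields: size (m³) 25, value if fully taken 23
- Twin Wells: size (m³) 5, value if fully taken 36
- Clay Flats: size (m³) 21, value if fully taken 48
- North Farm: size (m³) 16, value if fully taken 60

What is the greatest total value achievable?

43.5

Best value per unit of size first: Twin Wells 36/5≈7.2, North Farm 60/16≈3.75, Clay Flats 48/21≈2.29, Mesa Fields 23/25≈0.92.
All 5 m³ of Twin Wells fit (value 36) → 2 remain.
Only 2 m³ remain; take 2/16 of North Farm for value 60×2/16 = 7.5.
Total value = 43.5.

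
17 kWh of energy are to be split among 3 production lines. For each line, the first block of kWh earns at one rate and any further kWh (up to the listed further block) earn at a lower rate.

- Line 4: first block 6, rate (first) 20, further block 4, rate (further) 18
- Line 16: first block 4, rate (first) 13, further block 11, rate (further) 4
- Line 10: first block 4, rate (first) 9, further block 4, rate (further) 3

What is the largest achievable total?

271

Order all 6 blocks by rate: Line 4/T1 20 > Line 4/T2 18 > Line 16/T1 13 > Line 10/T1 9 > Line 16/T2 4 > Line 10/T2 3.
Fill Line 4 T1 block (6 at 20) ; 11 left.
Line 4/T2 (18): +4 ; 7 left.
Line 16 T1 at 13: fill all 4 ; 3 left.
Line 10 T1 at 9: only 3 left, fill 3.
Total = 20×6 + 18×4 + 13×4 + 9×3 = 271.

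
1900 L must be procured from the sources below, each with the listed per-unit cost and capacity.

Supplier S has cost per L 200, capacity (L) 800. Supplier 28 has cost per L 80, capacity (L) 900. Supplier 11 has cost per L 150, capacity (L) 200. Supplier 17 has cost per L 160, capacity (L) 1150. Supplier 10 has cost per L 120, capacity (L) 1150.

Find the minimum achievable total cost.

192000

Use sources in increasing cost order.
Take 900 from Supplier 28 at 80 → need 1000 more.
Supplier 10 (120): take the remaining 1000 → done.
Supplier 11, Supplier 17, Supplier S: unused.
Cost = 900×80 + 1000×120 = 192000.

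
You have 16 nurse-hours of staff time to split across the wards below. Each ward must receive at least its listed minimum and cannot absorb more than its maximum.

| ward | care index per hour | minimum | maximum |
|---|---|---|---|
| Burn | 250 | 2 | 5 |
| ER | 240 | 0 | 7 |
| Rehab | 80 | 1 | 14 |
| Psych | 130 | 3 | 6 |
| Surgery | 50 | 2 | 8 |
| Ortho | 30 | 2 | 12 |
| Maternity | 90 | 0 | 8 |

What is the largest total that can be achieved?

Meeting every minimum uses 2+0+1+3+2+2+0 = 10 nurse-hours, leaving 6.
Rank by care index per hour: Burn 250 > ER 240 > Psych 130 > Maternity 90 > Rehab 80 > Surgery 50 > Ortho 30.
Burn takes 3 more to reach its cap of 5 → 3 left.
ER has room for 7 more but only 3 remain, so it gets 3.
Total = 250×5 + 240×3 + 80×1 + 130×3 + 50×2 + 30×2 = 2600.

2600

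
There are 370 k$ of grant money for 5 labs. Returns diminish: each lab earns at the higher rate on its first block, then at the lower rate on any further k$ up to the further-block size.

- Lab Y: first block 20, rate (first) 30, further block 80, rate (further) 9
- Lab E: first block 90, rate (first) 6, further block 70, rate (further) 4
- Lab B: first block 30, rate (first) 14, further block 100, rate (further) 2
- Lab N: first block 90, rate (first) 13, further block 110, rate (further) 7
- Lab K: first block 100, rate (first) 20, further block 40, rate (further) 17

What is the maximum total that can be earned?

Rank every tier by rate: Lab Y/T1 30 > Lab K/T1 20 > Lab K/T2 17 > Lab B/T1 14 > Lab N/T1 13 > Lab Y/T2 9 > Lab N/T2 7 > Lab E/T1 6 > Lab E/T2 4 > Lab B/T2 2.
Fill Lab Y T1 block (20 at 30) — 350 left.
Lab K/T1 (20): +100 — 250 left.
Lab K T2 at 17: fill all 40 — 210 left.
Fill Lab B T1 block (30 at 14) — 180 left.
Lab N/T1 (13): +90 — 90 left.
Fill Lab Y T2 block (80 at 9) — 10 left.
10 remain; put them into Lab N T2 at 7.
Total = 30×20 + 20×100 + 17×40 + 14×30 + 13×90 + 9×80 + 7×10 = 5660.

5660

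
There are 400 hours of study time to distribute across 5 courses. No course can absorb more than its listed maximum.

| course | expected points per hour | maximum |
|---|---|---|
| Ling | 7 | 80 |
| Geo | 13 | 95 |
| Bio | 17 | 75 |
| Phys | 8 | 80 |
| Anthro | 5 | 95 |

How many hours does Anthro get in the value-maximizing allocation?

Highest expected points per hour first: Bio 17 > Geo 13 > Phys 8 > Ling 7 > Anthro 5.
Bio takes 75 to reach its cap of 75 ; 325 left.
Give Geo 95 to hit its cap of 95 ; 230 left.
Give Phys 80 to hit its cap of 80 ; 150 left.
Give Ling 80 to hit its cap of 80 ; 70 left.
Only 70 left; Anthro takes them to reach 70.

70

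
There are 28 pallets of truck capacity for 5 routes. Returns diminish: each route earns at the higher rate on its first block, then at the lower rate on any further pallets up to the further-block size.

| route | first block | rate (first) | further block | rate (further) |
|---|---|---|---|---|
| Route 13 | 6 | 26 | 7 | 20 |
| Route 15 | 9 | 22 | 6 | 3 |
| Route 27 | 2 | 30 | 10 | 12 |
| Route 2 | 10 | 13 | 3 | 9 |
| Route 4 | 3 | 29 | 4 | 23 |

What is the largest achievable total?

Treat each block as its own option and order by rate: Route 27/tier1 30 > Route 4/tier1 29 > Route 13/tier1 26 > Route 4/tier2 23 > Route 15/tier1 22 > Route 13/tier2 20 > Route 2/tier1 13 > Route 27/tier2 12 > Route 2/tier2 9 > Route 15/tier2 3.
Route 27/tier1 (30): +2 ; 26 left.
Route 4 tier1 at 29: fill all 3 ; 23 left.
Route 13/tier1 (26): +6 ; 17 left.
Route 4 tier2 at 23: fill all 4 ; 13 left.
Route 15/tier1 (22): +9 ; 4 left.
Route 13/tier2: +4 of 7 at 20; pool empty.
Total = 30×2 + 29×3 + 26×6 + 23×4 + 22×9 + 20×4 = 673.

673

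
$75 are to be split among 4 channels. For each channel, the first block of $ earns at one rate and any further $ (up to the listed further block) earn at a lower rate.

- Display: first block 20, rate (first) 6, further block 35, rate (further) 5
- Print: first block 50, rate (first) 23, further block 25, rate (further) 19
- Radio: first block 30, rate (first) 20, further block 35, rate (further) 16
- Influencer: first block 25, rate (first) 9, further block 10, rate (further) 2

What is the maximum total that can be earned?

1650

Treat each block as its own option and order by rate: Print/first 23 > Radio/first 20 > Print/second 19 > Radio/second 16 > Influencer/first 9 > Display/first 6 > Display/second 5 > Influencer/second 2.
Print first at 23: fill all 50 ; 25 left.
Radio/first: +25 of 30 at 20; pool empty.
Total = 23×50 + 20×25 = 1650.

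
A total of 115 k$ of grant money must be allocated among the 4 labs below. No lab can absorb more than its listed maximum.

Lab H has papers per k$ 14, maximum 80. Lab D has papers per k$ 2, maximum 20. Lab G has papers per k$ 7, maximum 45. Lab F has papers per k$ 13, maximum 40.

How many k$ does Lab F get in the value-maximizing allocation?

Highest papers per k$ first: Lab H 14 > Lab F 13 > Lab G 7 > Lab D 2.
Lab H: +80 to 80 (cap) — 35 left.
Lab F has room for 40 but only 35 remain, so it gets 35.

35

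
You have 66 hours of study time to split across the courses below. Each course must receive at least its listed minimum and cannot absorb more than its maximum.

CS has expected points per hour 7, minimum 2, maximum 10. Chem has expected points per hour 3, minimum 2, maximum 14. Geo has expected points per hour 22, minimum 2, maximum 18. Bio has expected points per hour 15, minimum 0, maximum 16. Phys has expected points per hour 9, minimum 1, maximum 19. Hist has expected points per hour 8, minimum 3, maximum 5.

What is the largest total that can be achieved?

Meeting every minimum uses 2+2+2+0+1+3 = 10 hours, leaving 56.
Rank by expected points per hour: Geo 22 > Bio 15 > Phys 9 > Hist 8 > CS 7 > Chem 3.
Geo takes 16 more to reach its cap of 18 → 40 left.
Bio: +16 to 16 (cap) → 24 left.
Phys takes 18 more to reach its cap of 19 → 6 left.
Hist takes 2 more to reach its cap of 5 → 4 left.
Only 4 left; CS takes them to reach 6.
Total = 7×6 + 3×2 + 22×18 + 15×16 + 9×19 + 8×5 = 895.

895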